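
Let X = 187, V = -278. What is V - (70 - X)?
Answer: -161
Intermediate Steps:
V - (70 - X) = -278 - (70 - 1*187) = -278 - (70 - 187) = -278 - 1*(-117) = -278 + 117 = -161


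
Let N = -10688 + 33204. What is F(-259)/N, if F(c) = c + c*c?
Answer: 33411/11258 ≈ 2.9678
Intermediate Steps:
F(c) = c + c²
N = 22516
F(-259)/N = -259*(1 - 259)/22516 = -259*(-258)*(1/22516) = 66822*(1/22516) = 33411/11258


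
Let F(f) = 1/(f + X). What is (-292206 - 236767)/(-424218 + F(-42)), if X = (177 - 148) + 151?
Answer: 72998274/58542083 ≈ 1.2469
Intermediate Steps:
X = 180 (X = 29 + 151 = 180)
F(f) = 1/(180 + f) (F(f) = 1/(f + 180) = 1/(180 + f))
(-292206 - 236767)/(-424218 + F(-42)) = (-292206 - 236767)/(-424218 + 1/(180 - 42)) = -528973/(-424218 + 1/138) = -528973/(-58542083/138) = -528973*(-138/58542083) = 72998274/58542083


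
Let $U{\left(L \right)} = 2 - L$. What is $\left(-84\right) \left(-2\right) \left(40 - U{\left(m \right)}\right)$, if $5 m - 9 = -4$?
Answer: $6552$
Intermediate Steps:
$m = 1$ ($m = \frac{9}{5} + \frac{1}{5} \left(-4\right) = \frac{9}{5} - \frac{4}{5} = 1$)
$\left(-84\right) \left(-2\right) \left(40 - U{\left(m \right)}\right) = \left(-84\right) \left(-2\right) \left(40 - \left(2 - 1\right)\right) = 168 \left(40 - \left(2 - 1\right)\right) = 168 \left(40 - 1\right) = 168 \cdot 39 = 6552$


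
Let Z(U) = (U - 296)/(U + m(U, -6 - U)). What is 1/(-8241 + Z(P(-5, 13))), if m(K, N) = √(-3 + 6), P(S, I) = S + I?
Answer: -168335/1393605471 - 32*√3/464535157 ≈ -0.00012091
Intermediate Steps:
P(S, I) = I + S
m(K, N) = √3
Z(U) = (-296 + U)/(U + √3) (Z(U) = (U - 296)/(U + √3) = (-296 + U)/(U + √3))
1/(-8241 + Z(P(-5, 13))) = 1/(-8241 + (-296 + (13 - 5))/((13 - 5) + √3)) = 1/(-8241 + (-296 + 8)/(8 + √3)) = 1/(-8241 - 288/(8 + √3))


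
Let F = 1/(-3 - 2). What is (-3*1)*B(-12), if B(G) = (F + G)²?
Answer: -11163/25 ≈ -446.52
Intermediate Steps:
F = -⅕ (F = 1/(-5) = -⅕ ≈ -0.20000)
B(G) = (-⅕ + G)²
(-3*1)*B(-12) = (-3*1)*((-1 + 5*(-12))²/25) = -3*(-1 - 60)²/25 = -3*(-61)²/25 = -3*3721/25 = -11163/25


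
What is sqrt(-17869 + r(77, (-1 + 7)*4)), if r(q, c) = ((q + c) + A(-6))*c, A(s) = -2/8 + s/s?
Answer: I*sqrt(15427) ≈ 124.21*I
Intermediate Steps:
A(s) = 3/4 (A(s) = -2*1/8 + 1 = -1/4 + 1 = 3/4)
r(q, c) = c*(3/4 + c + q) (r(q, c) = ((q + c) + 3/4)*c = ((c + q) + 3/4)*c = (3/4 + c + q)*c = c*(3/4 + c + q))
sqrt(-17869 + r(77, (-1 + 7)*4)) = sqrt(-17869 + ((-1 + 7)*4)*(3 + 4*((-1 + 7)*4) + 4*77)/4) = sqrt(-17869 + (6*4)*(3 + 4*(6*4) + 308)/4) = sqrt(-17869 + (1/4)*24*(3 + 4*24 + 308)) = sqrt(-17869 + (1/4)*24*(3 + 96 + 308)) = sqrt(-17869 + (1/4)*24*407) = sqrt(-17869 + 2442) = sqrt(-15427) = I*sqrt(15427)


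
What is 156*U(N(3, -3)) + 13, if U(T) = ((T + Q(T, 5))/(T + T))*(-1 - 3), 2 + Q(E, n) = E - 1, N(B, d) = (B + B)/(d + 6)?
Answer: -143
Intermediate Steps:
N(B, d) = 2*B/(6 + d) (N(B, d) = (2*B)/(6 + d) = 2*B/(6 + d))
Q(E, n) = -3 + E (Q(E, n) = -2 + (E - 1) = -2 + (-1 + E) = -3 + E)
U(T) = -2*(-3 + 2*T)/T (U(T) = ((T + (-3 + T))/(T + T))*(-1 - 3) = ((-3 + 2*T)/((2*T)))*(-4) = ((-3 + 2*T)*(1/(2*T)))*(-4) = ((-3 + 2*T)/(2*T))*(-4) = -2*(-3 + 2*T)/T)
156*U(N(3, -3)) + 13 = 156*(-4 + 6/((2*3/(6 - 3)))) + 13 = 156*(-4 + 6/((2*3/3))) + 13 = 156*(-4 + 6/((2*3*(⅓)))) + 13 = 156*(-4 + 6/2) + 13 = 156*(-4 + 6*(½)) + 13 = 156*(-4 + 3) + 13 = 156*(-1) + 13 = -156 + 13 = -143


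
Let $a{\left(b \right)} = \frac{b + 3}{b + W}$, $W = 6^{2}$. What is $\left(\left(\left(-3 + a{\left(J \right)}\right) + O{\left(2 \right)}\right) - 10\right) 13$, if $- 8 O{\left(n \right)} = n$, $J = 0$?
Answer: $- \frac{1027}{6} \approx -171.17$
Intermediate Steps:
$O{\left(n \right)} = - \frac{n}{8}$
$W = 36$
$a{\left(b \right)} = \frac{3 + b}{36 + b}$ ($a{\left(b \right)} = \frac{b + 3}{b + 36} = \frac{3 + b}{36 + b}$)
$\left(\left(\left(-3 + a{\left(J \right)}\right) + O{\left(2 \right)}\right) - 10\right) 13 = \left(\left(\left(-3 + \frac{3 + 0}{36 + 0}\right) - \frac{1}{4}\right) - 10\right) 13 = \left(\left(\left(-3 + \frac{1}{36} \cdot 3\right) - \frac{1}{4}\right) - 10\right) 13 = \left(\left(\left(-3 + \frac{1}{12}\right) - \frac{1}{4}\right) - 10\right) 13 = \left(\left(- \frac{35}{12} - \frac{1}{4}\right) - 10\right) 13 = \left(- \frac{19}{6} - 10\right) 13 = \left(- \frac{79}{6}\right) 13 = - \frac{1027}{6}$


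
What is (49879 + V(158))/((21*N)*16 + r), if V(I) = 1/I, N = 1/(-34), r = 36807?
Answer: 44658337/32945686 ≈ 1.3555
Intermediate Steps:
N = -1/34 ≈ -0.029412
(49879 + V(158))/((21*N)*16 + r) = (49879 + 1/158)/((21*(-1/34))*16 + 36807) = (49879 + 1/158)/(-21/34*16 + 36807) = 7880883/(158*(-168/17 + 36807)) = 7880883/(158*(625551/17)) = (7880883/158)*(17/625551) = 44658337/32945686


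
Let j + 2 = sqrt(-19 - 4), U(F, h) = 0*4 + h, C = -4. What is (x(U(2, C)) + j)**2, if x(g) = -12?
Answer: (14 - I*sqrt(23))**2 ≈ 173.0 - 134.28*I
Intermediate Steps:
U(F, h) = h (U(F, h) = 0 + h = h)
j = -2 + I*sqrt(23) (j = -2 + sqrt(-19 - 4) = -2 + sqrt(-23) = -2 + I*sqrt(23) ≈ -2.0 + 4.7958*I)
(x(U(2, C)) + j)**2 = (-12 + (-2 + I*sqrt(23)))**2 = (-14 + I*sqrt(23))**2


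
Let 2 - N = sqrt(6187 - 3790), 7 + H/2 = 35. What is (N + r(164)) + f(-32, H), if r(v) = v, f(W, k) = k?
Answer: 222 - sqrt(2397) ≈ 173.04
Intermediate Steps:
H = 56 (H = -14 + 2*35 = -14 + 70 = 56)
N = 2 - sqrt(2397) (N = 2 - sqrt(6187 - 3790) = 2 - sqrt(2397) ≈ -46.959)
(N + r(164)) + f(-32, H) = ((2 - sqrt(2397)) + 164) + 56 = (166 - sqrt(2397)) + 56 = 222 - sqrt(2397)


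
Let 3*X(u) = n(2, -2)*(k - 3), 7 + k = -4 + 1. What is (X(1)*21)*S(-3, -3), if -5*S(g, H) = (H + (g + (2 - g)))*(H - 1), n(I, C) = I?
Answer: 728/5 ≈ 145.60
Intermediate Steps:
k = -10 (k = -7 + (-4 + 1) = -7 - 3 = -10)
S(g, H) = -(-1 + H)*(2 + H)/5 (S(g, H) = -(H + (g + (2 - g)))*(H - 1)/5 = -(H + 2)*(-1 + H)/5 = -(2 + H)*(-1 + H)/5 = -(-1 + H)*(2 + H)/5)
X(u) = -26/3 (X(u) = (2*(-10 - 3))/3 = (2*(-13))/3 = (1/3)*(-26) = -26/3)
(X(1)*21)*S(-3, -3) = (-26/3*21)*(2/5 - 1/5*(-3) - 1/5*(-3)**2) = -182*(2/5 + 3/5 - 1/5*9) = -182*(2/5 + 3/5 - 9/5) = -182*(-4/5) = 728/5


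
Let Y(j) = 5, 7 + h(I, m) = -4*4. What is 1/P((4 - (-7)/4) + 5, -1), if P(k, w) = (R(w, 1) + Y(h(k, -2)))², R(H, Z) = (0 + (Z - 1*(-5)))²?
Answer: 1/1681 ≈ 0.00059488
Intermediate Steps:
h(I, m) = -23 (h(I, m) = -7 - 4*4 = -7 - 16 = -23)
R(H, Z) = (5 + Z)² (R(H, Z) = (0 + (Z + 5))² = (0 + (5 + Z))² = (5 + Z)²)
P(k, w) = 1681 (P(k, w) = ((5 + 1)² + 5)² = (6² + 5)² = (36 + 5)² = 41² = 1681)
1/P((4 - (-7)/4) + 5, -1) = 1/1681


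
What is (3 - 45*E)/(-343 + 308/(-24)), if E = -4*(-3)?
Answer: 3222/2135 ≈ 1.5091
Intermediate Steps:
E = 12
(3 - 45*E)/(-343 + 308/(-24)) = (3 - 45*12)/(-343 + 308/(-24)) = (3 - 540)/(-343 + 308*(-1/24)) = -537/(-343 - 77/6) = -537/(-2135/6) = -537*(-6/2135) = 3222/2135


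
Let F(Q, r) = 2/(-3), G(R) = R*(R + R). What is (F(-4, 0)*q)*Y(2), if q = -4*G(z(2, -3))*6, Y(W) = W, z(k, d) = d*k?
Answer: 2304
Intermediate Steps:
G(R) = 2*R² (G(R) = R*(2*R) = 2*R²)
q = -1728 (q = -8*(-3*2)²*6 = -8*(-6)²*6 = -8*36*6 = -4*72*6 = -288*6 = -1728)
F(Q, r) = -⅔ (F(Q, r) = 2*(-⅓) = -⅔)
(F(-4, 0)*q)*Y(2) = -⅔*(-1728)*2 = 1152*2 = 2304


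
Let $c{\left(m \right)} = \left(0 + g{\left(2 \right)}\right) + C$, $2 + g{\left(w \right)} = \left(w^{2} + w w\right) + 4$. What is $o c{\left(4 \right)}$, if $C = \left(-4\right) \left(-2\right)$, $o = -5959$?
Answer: $-107262$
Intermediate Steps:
$g{\left(w \right)} = 2 + 2 w^{2}$ ($g{\left(w \right)} = -2 + \left(\left(w^{2} + w w\right) + 4\right) = -2 + \left(\left(w^{2} + w^{2}\right) + 4\right) = -2 + \left(2 w^{2} + 4\right) = -2 + \left(4 + 2 w^{2}\right) = 2 + 2 w^{2}$)
$C = 8$
$c{\left(m \right)} = 18$ ($c{\left(m \right)} = \left(0 + \left(2 + 2 \cdot 2^{2}\right)\right) + 8 = \left(0 + \left(2 + 2 \cdot 4\right)\right) + 8 = \left(0 + \left(2 + 8\right)\right) + 8 = \left(0 + 10\right) + 8 = 10 + 8 = 18$)
$o c{\left(4 \right)} = \left(-5959\right) 18 = -107262$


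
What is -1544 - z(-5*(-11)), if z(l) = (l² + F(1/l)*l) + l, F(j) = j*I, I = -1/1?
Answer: -4623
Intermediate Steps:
I = -1 (I = -1*1 = -1)
F(j) = -j (F(j) = j*(-1) = -j)
z(l) = -1 + l + l² (z(l) = (l² + (-1/l)*l) + l = (l² - 1) + l = (-1 + l²) + l = -1 + l + l²)
-1544 - z(-5*(-11)) = -1544 - (-1 + (-5*(-11))*(1 - 5*(-11))) = -1544 - (-1 + 55*(1 + 55)) = -1544 - (-1 + 55*56) = -1544 - (-1 + 3080) = -1544 - 1*3079 = -1544 - 3079 = -4623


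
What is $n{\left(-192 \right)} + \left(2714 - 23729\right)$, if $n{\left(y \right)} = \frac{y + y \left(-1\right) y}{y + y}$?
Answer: $- \frac{41837}{2} \approx -20919.0$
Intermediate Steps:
$n{\left(y \right)} = \frac{y - y^{2}}{2 y}$ ($n{\left(y \right)} = \frac{y + - y y}{2 y} = \left(y - y^{2}\right) \frac{1}{2 y} = \frac{y - y^{2}}{2 y}$)
$n{\left(-192 \right)} + \left(2714 - 23729\right) = \left(\frac{1}{2} - -96\right) + \left(2714 - 23729\right) = \left(\frac{1}{2} + 96\right) - 21015 = \frac{193}{2} - 21015 = - \frac{41837}{2}$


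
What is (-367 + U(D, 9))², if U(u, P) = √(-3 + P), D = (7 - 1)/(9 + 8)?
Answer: (367 - √6)² ≈ 1.3290e+5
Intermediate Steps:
D = 6/17 ≈ 0.35294
(-367 + U(D, 9))² = (-367 + √(-3 + 9))² = (-367 + √6)²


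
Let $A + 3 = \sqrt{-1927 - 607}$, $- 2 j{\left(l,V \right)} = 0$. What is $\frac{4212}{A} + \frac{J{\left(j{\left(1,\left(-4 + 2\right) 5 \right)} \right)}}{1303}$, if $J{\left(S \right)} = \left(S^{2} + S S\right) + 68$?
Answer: $\frac{4 \left(- 1372008 i + 17 \sqrt{2534}\right)}{1303 \left(\sqrt{2534} + 3 i\right)} \approx -4.9167 - 83.377 i$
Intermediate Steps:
$j{\left(l,V \right)} = 0$ ($j{\left(l,V \right)} = \left(- \frac{1}{2}\right) 0 = 0$)
$J{\left(S \right)} = 68 + 2 S^{2}$ ($J{\left(S \right)} = \left(S^{2} + S^{2}\right) + 68 = 2 S^{2} + 68 = 68 + 2 S^{2}$)
$A = -3 + i \sqrt{2534}$ ($A = -3 + \sqrt{-1927 - 607} = -3 + \sqrt{-2534} = -3 + i \sqrt{2534} \approx -3.0 + 50.339 i$)
$\frac{4212}{A} + \frac{J{\left(j{\left(1,\left(-4 + 2\right) 5 \right)} \right)}}{1303} = \frac{4212}{-3 + i \sqrt{2534}} + \frac{68 + 2 \cdot 0^{2}}{1303} = \frac{4212}{-3 + i \sqrt{2534}} + \left(68 + 2 \cdot 0\right) \frac{1}{1303} = \frac{4212}{-3 + i \sqrt{2534}} + \left(68 + 0\right) \frac{1}{1303} = \frac{4212}{-3 + i \sqrt{2534}} + 68 \cdot \frac{1}{1303} = \frac{4212}{-3 + i \sqrt{2534}} + \frac{68}{1303} = \frac{68}{1303} + \frac{4212}{-3 + i \sqrt{2534}}$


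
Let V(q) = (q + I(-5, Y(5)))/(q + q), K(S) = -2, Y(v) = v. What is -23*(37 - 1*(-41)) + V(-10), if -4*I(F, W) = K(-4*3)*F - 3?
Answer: -143473/80 ≈ -1793.4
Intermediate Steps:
I(F, W) = ¾ + F/2 (I(F, W) = -(-2*F - 3)/4 = -(-3 - 2*F)/4 = ¾ + F/2)
V(q) = (-7/4 + q)/(2*q) (V(q) = (q + (¾ + (½)*(-5)))/(q + q) = (q + (¾ - 5/2))/((2*q)) = (q - 7/4)*(1/(2*q)) = (-7/4 + q)*(1/(2*q)) = (-7/4 + q)/(2*q))
-23*(37 - 1*(-41)) + V(-10) = -23*(37 - 1*(-41)) + (⅛)*(-7 + 4*(-10))/(-10) = -23*(37 + 41) + (⅛)*(-⅒)*(-7 - 40) = -23*78 + (⅛)*(-⅒)*(-47) = -1794 + 47/80 = -143473/80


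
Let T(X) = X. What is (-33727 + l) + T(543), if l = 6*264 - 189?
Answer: -31789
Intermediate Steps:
l = 1395 (l = 1584 - 189 = 1395)
(-33727 + l) + T(543) = (-33727 + 1395) + 543 = -32332 + 543 = -31789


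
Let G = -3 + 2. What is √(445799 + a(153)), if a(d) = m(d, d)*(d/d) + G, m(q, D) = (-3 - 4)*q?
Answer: √444727 ≈ 666.88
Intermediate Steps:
m(q, D) = -7*q
G = -1
a(d) = -1 - 7*d (a(d) = (-7*d)*(d/d) - 1 = -7*d*1 - 1 = -7*d - 1 = -1 - 7*d)
√(445799 + a(153)) = √(445799 + (-1 - 7*153)) = √(445799 + (-1 - 1071)) = √(445799 - 1072) = √444727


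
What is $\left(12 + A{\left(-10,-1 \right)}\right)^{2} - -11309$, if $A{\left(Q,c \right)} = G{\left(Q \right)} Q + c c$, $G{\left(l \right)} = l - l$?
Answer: $11478$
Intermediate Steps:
$G{\left(l \right)} = 0$
$A{\left(Q,c \right)} = c^{2}$ ($A{\left(Q,c \right)} = 0 Q + c c = 0 + c^{2} = c^{2}$)
$\left(12 + A{\left(-10,-1 \right)}\right)^{2} - -11309 = \left(12 + \left(-1\right)^{2}\right)^{2} - -11309 = \left(12 + 1\right)^{2} + 11309 = 13^{2} + 11309 = 169 + 11309 = 11478$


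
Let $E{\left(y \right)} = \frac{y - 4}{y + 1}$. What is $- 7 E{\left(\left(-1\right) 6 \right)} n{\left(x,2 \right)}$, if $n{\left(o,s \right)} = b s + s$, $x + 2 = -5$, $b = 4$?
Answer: $-140$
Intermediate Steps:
$x = -7$ ($x = -2 - 5 = -7$)
$n{\left(o,s \right)} = 5 s$ ($n{\left(o,s \right)} = 4 s + s = 5 s$)
$E{\left(y \right)} = \frac{-4 + y}{1 + y}$ ($E{\left(y \right)} = \frac{y - 4}{1 + y} = \frac{-4 + y}{1 + y}$)
$- 7 E{\left(\left(-1\right) 6 \right)} n{\left(x,2 \right)} = - 7 \frac{-4 - 6}{1 - 6} \cdot 5 \cdot 2 = - 7 \frac{-4 - 6}{1 - 6} \cdot 10 = - 7 \frac{1}{-5} \left(-10\right) 10 = - 7 \left(\left(- \frac{1}{5}\right) \left(-10\right)\right) 10 = \left(-7\right) 2 \cdot 10 = \left(-14\right) 10 = -140$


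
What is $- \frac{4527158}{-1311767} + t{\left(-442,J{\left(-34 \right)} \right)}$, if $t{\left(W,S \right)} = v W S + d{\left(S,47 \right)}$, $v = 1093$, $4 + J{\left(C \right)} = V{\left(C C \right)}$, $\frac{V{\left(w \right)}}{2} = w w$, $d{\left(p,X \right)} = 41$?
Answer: $- \frac{1693729868760180131}{1311767} \approx -1.2912 \cdot 10^{12}$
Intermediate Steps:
$V{\left(w \right)} = 2 w^{2}$ ($V{\left(w \right)} = 2 w w = 2 w^{2}$)
$J{\left(C \right)} = -4 + 2 C^{4}$ ($J{\left(C \right)} = -4 + 2 \left(C C\right)^{2} = -4 + 2 \left(C^{2}\right)^{2} = -4 + 2 C^{4}$)
$t{\left(W,S \right)} = 41 + 1093 S W$ ($t{\left(W,S \right)} = 1093 W S + 41 = 1093 S W + 41 = 41 + 1093 S W$)
$- \frac{4527158}{-1311767} + t{\left(-442,J{\left(-34 \right)} \right)} = - \frac{4527158}{-1311767} + \left(41 + 1093 \left(-4 + 2 \left(-34\right)^{4}\right) \left(-442\right)\right) = \left(-4527158\right) \left(- \frac{1}{1311767}\right) + \left(41 + 1093 \left(-4 + 2 \cdot 1336336\right) \left(-442\right)\right) = \frac{4527158}{1311767} + \left(41 + 1093 \left(-4 + 2672672\right) \left(-442\right)\right) = \frac{4527158}{1311767} + \left(41 + 1093 \cdot 2672668 \left(-442\right)\right) = \frac{4527158}{1311767} + \left(41 - 1291181946808\right) = \frac{4527158}{1311767} - 1291181946767 = - \frac{1693729868760180131}{1311767}$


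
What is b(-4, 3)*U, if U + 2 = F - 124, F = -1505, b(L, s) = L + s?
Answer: 1631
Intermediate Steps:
U = -1631 (U = -2 + (-1505 - 124) = -2 - 1629 = -1631)
b(-4, 3)*U = (-4 + 3)*(-1631) = -1*(-1631) = 1631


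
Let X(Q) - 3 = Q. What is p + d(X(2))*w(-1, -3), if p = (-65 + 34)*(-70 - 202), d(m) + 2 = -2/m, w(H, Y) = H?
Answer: 42172/5 ≈ 8434.4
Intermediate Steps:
X(Q) = 3 + Q
d(m) = -2 - 2/m
p = 8432 (p = -31*(-272) = 8432)
p + d(X(2))*w(-1, -3) = 8432 + (-2 - 2/(3 + 2))*(-1) = 8432 + (-2 - 2/5)*(-1) = 8432 + (-2 - 2*⅕)*(-1) = 8432 + (-2 - ⅖)*(-1) = 8432 - 12/5*(-1) = 8432 + 12/5 = 42172/5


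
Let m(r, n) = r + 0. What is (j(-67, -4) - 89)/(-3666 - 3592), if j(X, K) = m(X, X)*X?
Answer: -2200/3629 ≈ -0.60623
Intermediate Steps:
m(r, n) = r
j(X, K) = X**2 (j(X, K) = X*X = X**2)
(j(-67, -4) - 89)/(-3666 - 3592) = ((-67)**2 - 89)/(-3666 - 3592) = (4489 - 89)/(-7258) = 4400*(-1/7258) = -2200/3629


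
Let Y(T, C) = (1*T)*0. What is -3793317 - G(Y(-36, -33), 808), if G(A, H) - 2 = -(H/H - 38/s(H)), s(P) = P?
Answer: -1532500491/404 ≈ -3.7933e+6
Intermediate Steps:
Y(T, C) = 0 (Y(T, C) = T*0 = 0)
G(A, H) = 1 + 38/H (G(A, H) = 2 - (H/H - 38/H) = 2 - (1 - 38/H) = 2 + (-1 + 38/H) = 1 + 38/H)
-3793317 - G(Y(-36, -33), 808) = -3793317 - (38 + 808)/808 = -3793317 - 846/808 = -3793317 - 1*423/404 = -3793317 - 423/404 = -1532500491/404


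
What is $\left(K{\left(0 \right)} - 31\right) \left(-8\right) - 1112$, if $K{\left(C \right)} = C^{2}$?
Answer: $-864$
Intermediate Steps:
$\left(K{\left(0 \right)} - 31\right) \left(-8\right) - 1112 = \left(0^{2} - 31\right) \left(-8\right) - 1112 = \left(0 - 31\right) \left(-8\right) - 1112 = \left(-31\right) \left(-8\right) - 1112 = 248 - 1112 = -864$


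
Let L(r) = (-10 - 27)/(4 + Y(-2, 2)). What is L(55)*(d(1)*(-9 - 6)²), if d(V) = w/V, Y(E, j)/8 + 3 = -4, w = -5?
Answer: -41625/52 ≈ -800.48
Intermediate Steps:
Y(E, j) = -56 (Y(E, j) = -24 + 8*(-4) = -24 - 32 = -56)
d(V) = -5/V
L(r) = 37/52 (L(r) = (-10 - 27)/(4 - 56) = -37/(-52) = -37*(-1/52) = 37/52)
L(55)*(d(1)*(-9 - 6)²) = 37*((-5/1)*(-9 - 6)²)/52 = 37*(-5*1*(-15)²)/52 = 37*(-5*225)/52 = (37/52)*(-1125) = -41625/52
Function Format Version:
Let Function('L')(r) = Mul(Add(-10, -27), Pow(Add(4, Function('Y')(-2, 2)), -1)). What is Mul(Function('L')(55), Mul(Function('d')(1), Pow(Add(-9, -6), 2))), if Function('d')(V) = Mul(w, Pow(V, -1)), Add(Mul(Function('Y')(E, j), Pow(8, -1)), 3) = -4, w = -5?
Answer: Rational(-41625, 52) ≈ -800.48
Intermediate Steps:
Function('Y')(E, j) = -56 (Function('Y')(E, j) = Add(-24, Mul(8, -4)) = Add(-24, -32) = -56)
Function('d')(V) = Mul(-5, Pow(V, -1))
Function('L')(r) = Rational(37, 52) (Function('L')(r) = Mul(Add(-10, -27), Pow(Add(4, -56), -1)) = Mul(-37, Pow(-52, -1)) = Mul(-37, Rational(-1, 52)) = Rational(37, 52))
Mul(Function('L')(55), Mul(Function('d')(1), Pow(Add(-9, -6), 2))) = Mul(Rational(37, 52), Mul(Mul(-5, Pow(1, -1)), Pow(Add(-9, -6), 2))) = Mul(Rational(37, 52), Mul(Mul(-5, 1), Pow(-15, 2))) = Mul(Rational(37, 52), Mul(-5, 225)) = Mul(Rational(37, 52), -1125) = Rational(-41625, 52)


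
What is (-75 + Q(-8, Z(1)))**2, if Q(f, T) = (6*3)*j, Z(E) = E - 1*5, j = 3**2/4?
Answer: 4761/4 ≈ 1190.3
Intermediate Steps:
j = 9/4 (j = 9*(1/4) = 9/4 ≈ 2.2500)
Z(E) = -5 + E (Z(E) = E - 5 = -5 + E)
Q(f, T) = 81/2 (Q(f, T) = (6*3)*(9/4) = 18*(9/4) = 81/2)
(-75 + Q(-8, Z(1)))**2 = (-75 + 81/2)**2 = (-69/2)**2 = 4761/4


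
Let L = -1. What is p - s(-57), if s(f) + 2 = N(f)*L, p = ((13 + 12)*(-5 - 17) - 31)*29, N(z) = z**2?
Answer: -13598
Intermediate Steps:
p = -16849 (p = (25*(-22) - 31)*29 = (-550 - 31)*29 = -581*29 = -16849)
s(f) = -2 - f**2 (s(f) = -2 + f**2*(-1) = -2 - f**2)
p - s(-57) = -16849 - (-2 - 1*(-57)**2) = -16849 - (-2 - 1*3249) = -16849 - (-2 - 3249) = -16849 - 1*(-3251) = -16849 + 3251 = -13598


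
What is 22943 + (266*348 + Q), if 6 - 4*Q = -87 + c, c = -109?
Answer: 231123/2 ≈ 1.1556e+5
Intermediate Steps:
Q = 101/2 (Q = 3/2 - (-87 - 109)/4 = 3/2 - ¼*(-196) = 3/2 + 49 = 101/2 ≈ 50.500)
22943 + (266*348 + Q) = 22943 + (266*348 + 101/2) = 22943 + (92568 + 101/2) = 22943 + 185237/2 = 231123/2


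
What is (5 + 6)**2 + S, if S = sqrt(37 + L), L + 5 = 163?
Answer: 121 + sqrt(195) ≈ 134.96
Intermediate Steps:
L = 158 (L = -5 + 163 = 158)
S = sqrt(195) (S = sqrt(37 + 158) = sqrt(195) ≈ 13.964)
(5 + 6)**2 + S = (5 + 6)**2 + sqrt(195) = 11**2 + sqrt(195) = 121 + sqrt(195)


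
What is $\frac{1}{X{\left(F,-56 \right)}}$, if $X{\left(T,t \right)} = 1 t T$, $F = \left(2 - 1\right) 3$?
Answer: $- \frac{1}{168} \approx -0.0059524$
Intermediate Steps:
$F = 3$ ($F = 1 \cdot 3 = 3$)
$X{\left(T,t \right)} = T t$ ($X{\left(T,t \right)} = t T = T t$)
$\frac{1}{X{\left(F,-56 \right)}} = \frac{1}{3 \left(-56\right)} = \frac{1}{-168} = - \frac{1}{168}$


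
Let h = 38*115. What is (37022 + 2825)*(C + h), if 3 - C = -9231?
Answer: 542078588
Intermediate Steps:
C = 9234 (C = 3 - 1*(-9231) = 3 + 9231 = 9234)
h = 4370
(37022 + 2825)*(C + h) = (37022 + 2825)*(9234 + 4370) = 39847*13604 = 542078588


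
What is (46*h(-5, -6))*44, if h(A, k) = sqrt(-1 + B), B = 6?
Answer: 2024*sqrt(5) ≈ 4525.8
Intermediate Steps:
h(A, k) = sqrt(5) (h(A, k) = sqrt(-1 + 6) = sqrt(5))
(46*h(-5, -6))*44 = (46*sqrt(5))*44 = 2024*sqrt(5)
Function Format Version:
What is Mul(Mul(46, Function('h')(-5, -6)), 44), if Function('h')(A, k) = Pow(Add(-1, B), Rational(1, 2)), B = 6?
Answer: Mul(2024, Pow(5, Rational(1, 2))) ≈ 4525.8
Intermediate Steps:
Function('h')(A, k) = Pow(5, Rational(1, 2)) (Function('h')(A, k) = Pow(Add(-1, 6), Rational(1, 2)) = Pow(5, Rational(1, 2)))
Mul(Mul(46, Function('h')(-5, -6)), 44) = Mul(Mul(46, Pow(5, Rational(1, 2))), 44) = Mul(2024, Pow(5, Rational(1, 2)))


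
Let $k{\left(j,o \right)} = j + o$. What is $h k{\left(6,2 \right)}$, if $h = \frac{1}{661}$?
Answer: $\frac{8}{661} \approx 0.012103$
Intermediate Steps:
$h = \frac{1}{661} \approx 0.0015129$
$h k{\left(6,2 \right)} = \frac{6 + 2}{661} = \frac{1}{661} \cdot 8 = \frac{8}{661}$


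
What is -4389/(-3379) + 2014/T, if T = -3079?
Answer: 6708425/10403941 ≈ 0.64480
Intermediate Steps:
-4389/(-3379) + 2014/T = -4389/(-3379) + 2014/(-3079) = -4389*(-1/3379) + 2014*(-1/3079) = 4389/3379 - 2014/3079 = 6708425/10403941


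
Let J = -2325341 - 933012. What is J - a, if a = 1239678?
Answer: -4498031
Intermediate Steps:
J = -3258353
J - a = -3258353 - 1*1239678 = -3258353 - 1239678 = -4498031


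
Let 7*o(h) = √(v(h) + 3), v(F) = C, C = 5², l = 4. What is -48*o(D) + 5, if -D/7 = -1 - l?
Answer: 5 - 96*√7/7 ≈ -31.285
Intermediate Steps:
C = 25
D = 35 (D = -7*(-1 - 1*4) = -7*(-1 - 4) = -7*(-5) = 35)
v(F) = 25
o(h) = 2*√7/7 (o(h) = √(25 + 3)/7 = √28/7 = (2*√7)/7 = 2*√7/7)
-48*o(D) + 5 = -96*√7/7 + 5 = 5 - 96*√7/7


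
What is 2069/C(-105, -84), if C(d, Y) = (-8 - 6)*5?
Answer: -2069/70 ≈ -29.557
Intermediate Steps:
C(d, Y) = -70 (C(d, Y) = -14*5 = -70)
2069/C(-105, -84) = 2069/(-70) = 2069*(-1/70) = -2069/70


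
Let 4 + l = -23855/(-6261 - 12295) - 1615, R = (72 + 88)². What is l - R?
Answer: -505051909/18556 ≈ -27218.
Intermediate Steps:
R = 25600 (R = 160² = 25600)
l = -30018309/18556 (l = -4 + (-23855/(-6261 - 12295) - 1615) = -4 + (-23855/(-18556) - 1615) = -4 + (-23855*(-1/18556) - 1615) = -4 + (23855/18556 - 1615) = -4 - 29944085/18556 = -30018309/18556 ≈ -1617.7)
l - R = -30018309/18556 - 1*25600 = -30018309/18556 - 25600 = -505051909/18556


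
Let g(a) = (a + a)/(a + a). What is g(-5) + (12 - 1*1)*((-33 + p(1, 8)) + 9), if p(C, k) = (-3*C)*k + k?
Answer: -439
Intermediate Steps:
p(C, k) = k - 3*C*k (p(C, k) = -3*C*k + k = k - 3*C*k)
g(a) = 1 (g(a) = (2*a)/((2*a)) = (2*a)*(1/(2*a)) = 1)
g(-5) + (12 - 1*1)*((-33 + p(1, 8)) + 9) = 1 + (12 - 1*1)*((-33 + 8*(1 - 3*1)) + 9) = 1 + (12 - 1)*((-33 + 8*(1 - 3)) + 9) = 1 + 11*((-33 + 8*(-2)) + 9) = 1 + 11*((-33 - 16) + 9) = 1 + 11*(-49 + 9) = 1 + 11*(-40) = 1 - 440 = -439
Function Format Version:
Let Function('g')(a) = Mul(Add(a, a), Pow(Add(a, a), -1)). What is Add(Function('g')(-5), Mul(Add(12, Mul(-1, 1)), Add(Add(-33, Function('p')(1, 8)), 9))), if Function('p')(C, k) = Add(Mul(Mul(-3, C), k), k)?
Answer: -439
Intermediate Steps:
Function('p')(C, k) = Add(k, Mul(-3, C, k)) (Function('p')(C, k) = Add(Mul(-3, C, k), k) = Add(k, Mul(-3, C, k)))
Function('g')(a) = 1 (Function('g')(a) = Mul(Mul(2, a), Pow(Mul(2, a), -1)) = Mul(Mul(2, a), Mul(Rational(1, 2), Pow(a, -1))) = 1)
Add(Function('g')(-5), Mul(Add(12, Mul(-1, 1)), Add(Add(-33, Function('p')(1, 8)), 9))) = Add(1, Mul(Add(12, Mul(-1, 1)), Add(Add(-33, Mul(8, Add(1, Mul(-3, 1)))), 9))) = Add(1, Mul(Add(12, -1), Add(Add(-33, Mul(8, Add(1, -3))), 9))) = Add(1, Mul(11, Add(Add(-33, Mul(8, -2)), 9))) = Add(1, Mul(11, Add(Add(-33, -16), 9))) = Add(1, Mul(11, Add(-49, 9))) = Add(1, Mul(11, -40)) = Add(1, -440) = -439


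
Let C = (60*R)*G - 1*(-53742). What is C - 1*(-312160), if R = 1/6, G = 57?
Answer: 366472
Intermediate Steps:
R = ⅙ ≈ 0.16667
C = 54312 (C = (60*(⅙))*57 - 1*(-53742) = 10*57 + 53742 = 570 + 53742 = 54312)
C - 1*(-312160) = 54312 - 1*(-312160) = 54312 + 312160 = 366472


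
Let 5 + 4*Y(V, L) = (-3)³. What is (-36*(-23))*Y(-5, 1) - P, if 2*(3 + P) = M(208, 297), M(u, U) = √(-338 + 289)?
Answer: -6621 - 7*I/2 ≈ -6621.0 - 3.5*I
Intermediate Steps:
Y(V, L) = -8 (Y(V, L) = -5/4 + (¼)*(-3)³ = -5/4 + (¼)*(-27) = -5/4 - 27/4 = -8)
M(u, U) = 7*I (M(u, U) = √(-49) = 7*I)
P = -3 + 7*I/2 (P = -3 + (7*I)/2 = -3 + 7*I/2 ≈ -3.0 + 3.5*I)
(-36*(-23))*Y(-5, 1) - P = -36*(-23)*(-8) - (-3 + 7*I/2) = 828*(-8) + (3 - 7*I/2) = -6624 + (3 - 7*I/2) = -6621 - 7*I/2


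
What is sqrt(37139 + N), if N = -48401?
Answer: I*sqrt(11262) ≈ 106.12*I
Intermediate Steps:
sqrt(37139 + N) = sqrt(37139 - 48401) = sqrt(-11262) = I*sqrt(11262)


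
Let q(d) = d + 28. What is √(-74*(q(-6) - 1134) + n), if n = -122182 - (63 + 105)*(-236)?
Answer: I*√246 ≈ 15.684*I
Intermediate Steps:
q(d) = 28 + d
n = -82534 (n = -122182 - 168*(-236) = -122182 - 1*(-39648) = -122182 + 39648 = -82534)
√(-74*(q(-6) - 1134) + n) = √(-74*((28 - 6) - 1134) - 82534) = √(-74*(22 - 1134) - 82534) = √(-74*(-1112) - 82534) = √(82288 - 82534) = √(-246) = I*√246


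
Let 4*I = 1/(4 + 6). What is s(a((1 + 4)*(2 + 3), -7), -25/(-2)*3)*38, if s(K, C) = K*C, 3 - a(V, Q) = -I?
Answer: 34485/8 ≈ 4310.6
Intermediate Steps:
I = 1/40 (I = 1/(4*(4 + 6)) = (¼)/10 = (¼)*(⅒) = 1/40 ≈ 0.025000)
a(V, Q) = 121/40 (a(V, Q) = 3 - (-1)/40 = 3 - 1*(-1/40) = 3 + 1/40 = 121/40)
s(K, C) = C*K
s(a((1 + 4)*(2 + 3), -7), -25/(-2)*3)*38 = ((-25/(-2)*3)*(121/40))*38 = ((-25*(-1)/2*3)*(121/40))*38 = ((-5*(-5/2)*3)*(121/40))*38 = (((25/2)*3)*(121/40))*38 = ((75/2)*(121/40))*38 = (1815/16)*38 = 34485/8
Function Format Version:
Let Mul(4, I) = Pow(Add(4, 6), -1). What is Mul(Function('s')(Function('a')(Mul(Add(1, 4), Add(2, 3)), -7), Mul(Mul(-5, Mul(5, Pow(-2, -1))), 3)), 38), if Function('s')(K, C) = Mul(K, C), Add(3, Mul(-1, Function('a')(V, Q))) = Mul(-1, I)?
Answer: Rational(34485, 8) ≈ 4310.6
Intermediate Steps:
I = Rational(1, 40) (I = Mul(Rational(1, 4), Pow(Add(4, 6), -1)) = Mul(Rational(1, 4), Pow(10, -1)) = Mul(Rational(1, 4), Rational(1, 10)) = Rational(1, 40) ≈ 0.025000)
Function('a')(V, Q) = Rational(121, 40) (Function('a')(V, Q) = Add(3, Mul(-1, Mul(-1, Rational(1, 40)))) = Add(3, Mul(-1, Rational(-1, 40))) = Add(3, Rational(1, 40)) = Rational(121, 40))
Function('s')(K, C) = Mul(C, K)
Mul(Function('s')(Function('a')(Mul(Add(1, 4), Add(2, 3)), -7), Mul(Mul(-5, Mul(5, Pow(-2, -1))), 3)), 38) = Mul(Mul(Mul(Mul(-5, Mul(5, Pow(-2, -1))), 3), Rational(121, 40)), 38) = Mul(Mul(Mul(Mul(-5, Mul(5, Rational(-1, 2))), 3), Rational(121, 40)), 38) = Mul(Mul(Mul(Mul(-5, Rational(-5, 2)), 3), Rational(121, 40)), 38) = Mul(Mul(Mul(Rational(25, 2), 3), Rational(121, 40)), 38) = Mul(Mul(Rational(75, 2), Rational(121, 40)), 38) = Mul(Rational(1815, 16), 38) = Rational(34485, 8)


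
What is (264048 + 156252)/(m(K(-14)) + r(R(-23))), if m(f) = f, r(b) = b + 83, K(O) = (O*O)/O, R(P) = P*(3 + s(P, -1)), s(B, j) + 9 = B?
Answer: 105075/184 ≈ 571.06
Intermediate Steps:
s(B, j) = -9 + B
R(P) = P*(-6 + P) (R(P) = P*(3 + (-9 + P)) = P*(-6 + P))
K(O) = O (K(O) = O²/O = O)
r(b) = 83 + b
(264048 + 156252)/(m(K(-14)) + r(R(-23))) = (264048 + 156252)/(-14 + (83 - 23*(-6 - 23))) = 420300/(-14 + (83 - 23*(-29))) = 420300/(-14 + (83 + 667)) = 420300/(-14 + 750) = 420300/736 = 420300*(1/736) = 105075/184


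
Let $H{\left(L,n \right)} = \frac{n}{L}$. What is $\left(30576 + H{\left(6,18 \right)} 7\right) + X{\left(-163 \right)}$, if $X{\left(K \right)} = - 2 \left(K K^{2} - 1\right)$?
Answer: $8692093$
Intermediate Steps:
$X{\left(K \right)} = 2 - 2 K^{3}$ ($X{\left(K \right)} = - 2 \left(K^{3} - 1\right) = - 2 \left(-1 + K^{3}\right) = 2 - 2 K^{3}$)
$\left(30576 + H{\left(6,18 \right)} 7\right) + X{\left(-163 \right)} = \left(30576 + \frac{18}{6} \cdot 7\right) - \left(-2 + 2 \left(-163\right)^{3}\right) = \left(30576 + 18 \cdot \frac{1}{6} \cdot 7\right) + \left(2 - -8661494\right) = \left(30576 + 3 \cdot 7\right) + \left(2 + 8661494\right) = \left(30576 + 21\right) + 8661496 = 30597 + 8661496 = 8692093$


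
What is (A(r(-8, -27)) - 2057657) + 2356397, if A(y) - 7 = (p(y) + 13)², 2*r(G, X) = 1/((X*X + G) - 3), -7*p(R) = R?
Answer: 30203280647513/101042704 ≈ 2.9892e+5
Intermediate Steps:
p(R) = -R/7
r(G, X) = 1/(2*(-3 + G + X²)) (r(G, X) = 1/(2*((X*X + G) - 3)) = 1/(2*((X² + G) - 3)) = 1/(2*((G + X²) - 3)) = 1/(2*(-3 + G + X²)))
A(y) = 7 + (13 - y/7)² (A(y) = 7 + (-y/7 + 13)² = 7 + (13 - y/7)²)
(A(r(-8, -27)) - 2057657) + 2356397 = ((7 + (-91 + 1/(2*(-3 - 8 + (-27)²)))²/49) - 2057657) + 2356397 = ((7 + (-91 + 1/(2*(-3 - 8 + 729)))²/49) - 2057657) + 2356397 = ((7 + (-91 + (½)/718)²/49) - 2057657) + 2356397 = ((7 + (-91 + (½)*(1/718))²/49) - 2057657) + 2356397 = ((7 + (-91 + 1/1436)²/49) - 2057657) + 2356397 = ((7 + (-130675/1436)²/49) - 2057657) + 2356397 = ((7 + (1/49)*(17075955625/2062096)) - 2057657) + 2356397 = ((7 + 17075955625/101042704) - 2057657) + 2356397 = (17783254553/101042704 - 2057657) + 2356397 = -207893443929975/101042704 + 2356397 = 30203280647513/101042704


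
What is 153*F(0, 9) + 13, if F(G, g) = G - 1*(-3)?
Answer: 472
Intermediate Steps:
F(G, g) = 3 + G (F(G, g) = G + 3 = 3 + G)
153*F(0, 9) + 13 = 153*(3 + 0) + 13 = 153*3 + 13 = 459 + 13 = 472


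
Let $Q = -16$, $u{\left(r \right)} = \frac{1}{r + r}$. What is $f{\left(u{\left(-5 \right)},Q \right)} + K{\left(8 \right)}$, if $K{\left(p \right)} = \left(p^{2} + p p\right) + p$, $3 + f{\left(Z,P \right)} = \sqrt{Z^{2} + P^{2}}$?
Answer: $133 + \frac{\sqrt{25601}}{10} \approx 149.0$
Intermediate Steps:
$u{\left(r \right)} = \frac{1}{2 r}$
$f{\left(Z,P \right)} = -3 + \sqrt{P^{2} + Z^{2}}$ ($f{\left(Z,P \right)} = -3 + \sqrt{Z^{2} + P^{2}} = -3 + \sqrt{P^{2} + Z^{2}}$)
$K{\left(p \right)} = p + 2 p^{2}$ ($K{\left(p \right)} = \left(p^{2} + p^{2}\right) + p = 2 p^{2} + p = p + 2 p^{2}$)
$f{\left(u{\left(-5 \right)},Q \right)} + K{\left(8 \right)} = \left(-3 + \sqrt{\left(-16\right)^{2} + \left(\frac{1}{2 \left(-5\right)}\right)^{2}}\right) + 8 \left(1 + 2 \cdot 8\right) = \left(-3 + \sqrt{256 + \left(\frac{1}{2} \left(- \frac{1}{5}\right)\right)^{2}}\right) + 8 \left(1 + 16\right) = \left(-3 + \sqrt{256 + \left(- \frac{1}{10}\right)^{2}}\right) + 8 \cdot 17 = \left(-3 + \sqrt{256 + \frac{1}{100}}\right) + 136 = \left(-3 + \sqrt{\frac{25601}{100}}\right) + 136 = \left(-3 + \frac{\sqrt{25601}}{10}\right) + 136 = 133 + \frac{\sqrt{25601}}{10}$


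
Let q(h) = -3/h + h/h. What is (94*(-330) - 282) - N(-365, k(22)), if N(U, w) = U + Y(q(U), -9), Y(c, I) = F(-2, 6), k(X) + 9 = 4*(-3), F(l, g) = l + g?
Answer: -30941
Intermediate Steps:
F(l, g) = g + l
k(X) = -21 (k(X) = -9 + 4*(-3) = -9 - 12 = -21)
q(h) = 1 - 3/h (q(h) = -3/h + 1 = 1 - 3/h)
Y(c, I) = 4 (Y(c, I) = 6 - 2 = 4)
N(U, w) = 4 + U (N(U, w) = U + 4 = 4 + U)
(94*(-330) - 282) - N(-365, k(22)) = (94*(-330) - 282) - (4 - 365) = (-31020 - 282) - 1*(-361) = -31302 + 361 = -30941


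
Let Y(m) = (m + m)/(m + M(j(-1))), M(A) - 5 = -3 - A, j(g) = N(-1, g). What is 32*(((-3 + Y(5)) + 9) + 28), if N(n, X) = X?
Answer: 1128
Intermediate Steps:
j(g) = g
M(A) = 2 - A (M(A) = 5 + (-3 - A) = 2 - A)
Y(m) = 2*m/(3 + m) (Y(m) = (m + m)/(m + (2 - 1*(-1))) = (2*m)/(m + (2 + 1)) = (2*m)/(m + 3) = (2*m)/(3 + m) = 2*m/(3 + m))
32*(((-3 + Y(5)) + 9) + 28) = 32*(((-3 + 2*5/(3 + 5)) + 9) + 28) = 32*(((-3 + 2*5/8) + 9) + 28) = 32*(((-3 + 2*5*(⅛)) + 9) + 28) = 32*(((-3 + 5/4) + 9) + 28) = 32*((-7/4 + 9) + 28) = 32*(29/4 + 28) = 32*(141/4) = 1128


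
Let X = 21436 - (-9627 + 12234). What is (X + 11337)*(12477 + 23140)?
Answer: 1074422422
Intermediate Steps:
X = 18829 (X = 21436 - 1*2607 = 21436 - 2607 = 18829)
(X + 11337)*(12477 + 23140) = (18829 + 11337)*(12477 + 23140) = 30166*35617 = 1074422422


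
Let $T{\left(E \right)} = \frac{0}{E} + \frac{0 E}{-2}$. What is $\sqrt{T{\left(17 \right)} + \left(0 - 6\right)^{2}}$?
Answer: $6$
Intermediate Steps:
$T{\left(E \right)} = 0$ ($T{\left(E \right)} = 0 + 0 \left(- \frac{1}{2}\right) = 0 + 0 = 0$)
$\sqrt{T{\left(17 \right)} + \left(0 - 6\right)^{2}} = \sqrt{0 + \left(0 - 6\right)^{2}} = \sqrt{0 + \left(-6\right)^{2}} = \sqrt{0 + 36} = \sqrt{36} = 6$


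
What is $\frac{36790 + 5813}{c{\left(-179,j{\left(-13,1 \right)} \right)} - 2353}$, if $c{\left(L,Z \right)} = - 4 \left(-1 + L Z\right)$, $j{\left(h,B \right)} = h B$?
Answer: $- \frac{42603}{11657} \approx -3.6547$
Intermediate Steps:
$j{\left(h,B \right)} = B h$
$c{\left(L,Z \right)} = 4 - 4 L Z$
$\frac{36790 + 5813}{c{\left(-179,j{\left(-13,1 \right)} \right)} - 2353} = \frac{36790 + 5813}{\left(4 - - 716 \cdot 1 \left(-13\right)\right) - 2353} = \frac{42603}{\left(4 - \left(-716\right) \left(-13\right)\right) - 2353} = \frac{42603}{\left(4 - 9308\right) - 2353} = \frac{42603}{-9304 - 2353} = \frac{42603}{-11657} = 42603 \left(- \frac{1}{11657}\right) = - \frac{42603}{11657}$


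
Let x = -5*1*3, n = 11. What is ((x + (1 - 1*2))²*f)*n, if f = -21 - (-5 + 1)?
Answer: -47872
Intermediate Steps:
x = -15 (x = -5*3 = -15)
f = -17 (f = -21 - 1*(-4) = -21 + 4 = -17)
((x + (1 - 1*2))²*f)*n = ((-15 + (1 - 1*2))²*(-17))*11 = ((-15 + (1 - 2))²*(-17))*11 = ((-15 - 1)²*(-17))*11 = ((-16)²*(-17))*11 = (256*(-17))*11 = -4352*11 = -47872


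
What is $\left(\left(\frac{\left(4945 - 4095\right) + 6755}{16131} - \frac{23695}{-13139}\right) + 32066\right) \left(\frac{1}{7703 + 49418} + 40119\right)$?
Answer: $\frac{741695779706738339600}{576501061109} \approx 1.2865 \cdot 10^{9}$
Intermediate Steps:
$\left(\left(\frac{\left(4945 - 4095\right) + 6755}{16131} - \frac{23695}{-13139}\right) + 32066\right) \left(\frac{1}{7703 + 49418} + 40119\right) = \left(\left(\left(850 + 6755\right) \frac{1}{16131} - - \frac{3385}{1877}\right) + 32066\right) \left(\frac{1}{57121} + 40119\right) = \left(\left(7605 \cdot \frac{1}{16131} + \frac{3385}{1877}\right) + 32066\right) \left(\frac{1}{57121} + 40119\right) = \left(\left(\frac{2535}{5377} + \frac{3385}{1877}\right) + 32066\right) \frac{2291637400}{57121} = \left(\frac{22959340}{10092629} + 32066\right) \frac{2291637400}{57121} = \frac{323653200854}{10092629} \cdot \frac{2291637400}{57121} = \frac{741695779706738339600}{576501061109}$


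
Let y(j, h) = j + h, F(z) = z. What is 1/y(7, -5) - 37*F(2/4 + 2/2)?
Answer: -55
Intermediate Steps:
y(j, h) = h + j
1/y(7, -5) - 37*F(2/4 + 2/2) = 1/(-5 + 7) - 37*(2/4 + 2/2) = 1/2 - 37*(2*(¼) + 2*(½)) = ½ - 37*(½ + 1) = ½ - 37*3/2 = ½ - 111/2 = -55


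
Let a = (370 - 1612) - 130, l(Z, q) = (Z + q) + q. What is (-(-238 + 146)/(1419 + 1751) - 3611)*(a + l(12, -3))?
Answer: 7818149374/1585 ≈ 4.9326e+6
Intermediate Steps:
l(Z, q) = Z + 2*q
a = -1372 (a = -1242 - 130 = -1372)
(-(-238 + 146)/(1419 + 1751) - 3611)*(a + l(12, -3)) = (-(-238 + 146)/(1419 + 1751) - 3611)*(-1372 + (12 + 2*(-3))) = (-(-92)/3170 - 3611)*(-1372 + (12 - 6)) = (-(-92)/3170 - 3611)*(-1372 + 6) = (-1*(-46/1585) - 3611)*(-1366) = (46/1585 - 3611)*(-1366) = -5723389/1585*(-1366) = 7818149374/1585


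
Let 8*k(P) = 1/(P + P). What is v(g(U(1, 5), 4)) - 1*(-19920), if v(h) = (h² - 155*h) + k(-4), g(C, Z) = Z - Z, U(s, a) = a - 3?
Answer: 1274879/64 ≈ 19920.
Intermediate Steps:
k(P) = 1/(16*P) (k(P) = 1/(8*(P + P)) = 1/(8*((2*P))) = (1/(2*P))/8 = 1/(16*P))
U(s, a) = -3 + a
g(C, Z) = 0
v(h) = -1/64 + h² - 155*h (v(h) = (h² - 155*h) + (1/16)/(-4) = (h² - 155*h) + (1/16)*(-¼) = (h² - 155*h) - 1/64 = -1/64 + h² - 155*h)
v(g(U(1, 5), 4)) - 1*(-19920) = (-1/64 + 0² - 155*0) - 1*(-19920) = (-1/64 + 0 + 0) + 19920 = -1/64 + 19920 = 1274879/64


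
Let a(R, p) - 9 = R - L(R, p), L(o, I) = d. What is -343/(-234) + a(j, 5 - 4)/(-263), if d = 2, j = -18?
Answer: 92783/61542 ≈ 1.5076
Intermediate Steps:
L(o, I) = 2
a(R, p) = 7 + R (a(R, p) = 9 + (R - 1*2) = 9 + (R - 2) = 9 + (-2 + R) = 7 + R)
-343/(-234) + a(j, 5 - 4)/(-263) = -343/(-234) + (7 - 18)/(-263) = -343*(-1/234) - 11*(-1/263) = 343/234 + 11/263 = 92783/61542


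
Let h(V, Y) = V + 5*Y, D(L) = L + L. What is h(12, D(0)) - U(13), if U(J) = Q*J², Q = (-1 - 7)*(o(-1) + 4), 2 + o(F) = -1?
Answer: 1364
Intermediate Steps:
D(L) = 2*L
o(F) = -3 (o(F) = -2 - 1 = -3)
Q = -8 (Q = (-1 - 7)*(-3 + 4) = -8*1 = -8)
U(J) = -8*J²
h(12, D(0)) - U(13) = (12 + 5*(2*0)) - (-8)*13² = (12 + 5*0) - (-8)*169 = (12 + 0) - 1*(-1352) = 12 + 1352 = 1364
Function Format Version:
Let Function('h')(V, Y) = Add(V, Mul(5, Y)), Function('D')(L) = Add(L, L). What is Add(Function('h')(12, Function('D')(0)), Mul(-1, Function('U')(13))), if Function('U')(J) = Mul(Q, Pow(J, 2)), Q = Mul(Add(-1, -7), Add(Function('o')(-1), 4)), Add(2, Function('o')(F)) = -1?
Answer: 1364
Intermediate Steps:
Function('D')(L) = Mul(2, L)
Function('o')(F) = -3 (Function('o')(F) = Add(-2, -1) = -3)
Q = -8 (Q = Mul(Add(-1, -7), Add(-3, 4)) = Mul(-8, 1) = -8)
Function('U')(J) = Mul(-8, Pow(J, 2))
Add(Function('h')(12, Function('D')(0)), Mul(-1, Function('U')(13))) = Add(Add(12, Mul(5, Mul(2, 0))), Mul(-1, Mul(-8, Pow(13, 2)))) = Add(Add(12, Mul(5, 0)), Mul(-1, Mul(-8, 169))) = Add(Add(12, 0), Mul(-1, -1352)) = Add(12, 1352) = 1364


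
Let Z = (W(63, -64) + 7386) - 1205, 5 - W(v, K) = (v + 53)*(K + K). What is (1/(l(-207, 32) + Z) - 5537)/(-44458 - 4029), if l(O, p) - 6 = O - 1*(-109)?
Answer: 115955853/1015414754 ≈ 0.11420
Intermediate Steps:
l(O, p) = 115 + O (l(O, p) = 6 + (O - 1*(-109)) = 6 + (O + 109) = 6 + (109 + O) = 115 + O)
W(v, K) = 5 - 2*K*(53 + v) (W(v, K) = 5 - (v + 53)*(K + K) = 5 - (53 + v)*2*K = 5 - 2*K*(53 + v))
Z = 21034 (Z = ((5 - 106*(-64) - 2*(-64)*63) + 7386) - 1205 = ((5 + 6784 + 8064) + 7386) - 1205 = (14853 + 7386) - 1205 = 22239 - 1205 = 21034)
(1/(l(-207, 32) + Z) - 5537)/(-44458 - 4029) = (1/((115 - 207) + 21034) - 5537)/(-44458 - 4029) = (1/(-92 + 21034) - 5537)/(-48487) = (1/20942 - 5537)*(-1/48487) = -115955853/20942*(-1/48487) = 115955853/1015414754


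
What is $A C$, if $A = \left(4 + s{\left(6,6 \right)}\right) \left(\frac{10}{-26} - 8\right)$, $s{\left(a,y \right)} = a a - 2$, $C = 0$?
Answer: $0$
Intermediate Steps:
$s{\left(a,y \right)} = -2 + a^{2}$ ($s{\left(a,y \right)} = a^{2} - 2 = -2 + a^{2}$)
$A = - \frac{4142}{13}$ ($A = \left(4 - \left(2 - 6^{2}\right)\right) \left(\frac{10}{-26} - 8\right) = \left(4 + \left(-2 + 36\right)\right) \left(10 \left(- \frac{1}{26}\right) - 8\right) = \left(4 + 34\right) \left(- \frac{5}{13} - 8\right) = 38 \left(- \frac{109}{13}\right) = - \frac{4142}{13} \approx -318.62$)
$A C = \left(- \frac{4142}{13}\right) 0 = 0$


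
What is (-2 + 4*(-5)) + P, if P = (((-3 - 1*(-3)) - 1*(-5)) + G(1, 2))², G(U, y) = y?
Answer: 27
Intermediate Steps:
P = 49 (P = (((-3 - 1*(-3)) - 1*(-5)) + 2)² = (((-3 + 3) + 5) + 2)² = ((0 + 5) + 2)² = (5 + 2)² = 7² = 49)
(-2 + 4*(-5)) + P = (-2 + 4*(-5)) + 49 = (-2 - 20) + 49 = -22 + 49 = 27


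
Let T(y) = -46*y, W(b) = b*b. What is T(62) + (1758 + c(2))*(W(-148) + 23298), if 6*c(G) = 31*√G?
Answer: 79462264 + 700631*√2/3 ≈ 7.9793e+7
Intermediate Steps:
W(b) = b²
c(G) = 31*√G/6 (c(G) = (31*√G)/6 = 31*√G/6)
T(62) + (1758 + c(2))*(W(-148) + 23298) = -46*62 + (1758 + 31*√2/6)*((-148)² + 23298) = -2852 + (1758 + 31*√2/6)*(21904 + 23298) = -2852 + (1758 + 31*√2/6)*45202 = -2852 + (79465116 + 700631*√2/3) = 79462264 + 700631*√2/3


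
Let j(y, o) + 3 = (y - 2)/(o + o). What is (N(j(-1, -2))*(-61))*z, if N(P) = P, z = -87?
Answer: -47763/4 ≈ -11941.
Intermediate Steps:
j(y, o) = -3 + (-2 + y)/(2*o) (j(y, o) = -3 + (y - 2)/(o + o) = -3 + (-2 + y)/((2*o)) = -3 + (-2 + y)*(1/(2*o)) = -3 + (-2 + y)/(2*o))
(N(j(-1, -2))*(-61))*z = (((½)*(-2 - 1 - 6*(-2))/(-2))*(-61))*(-87) = (((½)*(-½)*(-2 - 1 + 12))*(-61))*(-87) = (((½)*(-½)*9)*(-61))*(-87) = -9/4*(-61)*(-87) = (549/4)*(-87) = -47763/4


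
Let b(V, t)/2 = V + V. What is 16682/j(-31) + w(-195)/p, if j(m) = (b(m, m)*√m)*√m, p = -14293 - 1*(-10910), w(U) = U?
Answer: 28592393/6502126 ≈ 4.3974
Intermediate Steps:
b(V, t) = 4*V (b(V, t) = 2*(V + V) = 2*(2*V) = 4*V)
p = -3383 (p = -14293 + 10910 = -3383)
j(m) = 4*m² (j(m) = ((4*m)*√m)*√m = (4*m^(3/2))*√m = 4*m²)
16682/j(-31) + w(-195)/p = 16682/((4*(-31)²)) - 195/(-3383) = 16682/((4*961)) - 195*(-1/3383) = 16682/3844 + 195/3383 = 16682*(1/3844) + 195/3383 = 8341/1922 + 195/3383 = 28592393/6502126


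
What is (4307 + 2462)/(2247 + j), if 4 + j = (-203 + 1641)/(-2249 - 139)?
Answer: 1154598/382489 ≈ 3.0186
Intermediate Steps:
j = -5495/1194 (j = -4 + (-203 + 1641)/(-2249 - 139) = -4 + 1438/(-2388) = -4 + 1438*(-1/2388) = -4 - 719/1194 = -5495/1194 ≈ -4.6022)
(4307 + 2462)/(2247 + j) = (4307 + 2462)/(2247 - 5495/1194) = 6769/(2677423/1194) = 6769*(1194/2677423) = 1154598/382489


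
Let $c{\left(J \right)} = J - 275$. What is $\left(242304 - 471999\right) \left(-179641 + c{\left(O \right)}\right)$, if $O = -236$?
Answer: $41380013640$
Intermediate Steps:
$c{\left(J \right)} = -275 + J$
$\left(242304 - 471999\right) \left(-179641 + c{\left(O \right)}\right) = \left(242304 - 471999\right) \left(-179641 - 511\right) = - 229695 \left(-179641 - 511\right) = \left(-229695\right) \left(-180152\right) = 41380013640$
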